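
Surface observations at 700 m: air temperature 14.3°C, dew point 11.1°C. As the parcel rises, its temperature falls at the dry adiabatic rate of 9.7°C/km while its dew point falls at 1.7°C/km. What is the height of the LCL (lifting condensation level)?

1100 m

T and T_d converge at 9.7 − 1.7 = 8°C per km
Height above start = (14.3 − 11.1) / 8 = 0.4 km
LCL altitude = 700 m + 400 m = 1100 m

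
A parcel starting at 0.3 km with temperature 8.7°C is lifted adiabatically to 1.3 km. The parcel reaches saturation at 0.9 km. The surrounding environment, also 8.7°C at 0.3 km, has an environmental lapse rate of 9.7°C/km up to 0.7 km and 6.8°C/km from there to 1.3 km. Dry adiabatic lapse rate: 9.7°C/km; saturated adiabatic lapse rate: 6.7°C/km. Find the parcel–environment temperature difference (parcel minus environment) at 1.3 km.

-0.54°C (parcel cooler than environment)

Parcel:
  300 → 900 m (dry, 9.7°C/km): ΔT = -9.7 × 0.6 = -5.82°C → T = 2.88°C
  900 → 1300 m (saturated, 6.7°C/km): ΔT = -6.7 × 0.4 = -2.68°C → T = 0.2°C
Environment:
  300 → 700 m (environment, lower layer, 9.7°C/km): ΔT = -9.7 × 0.4 = -3.88°C → T = 4.82°C
  700 → 1300 m (environment, upper layer, 6.8°C/km): ΔT = -6.8 × 0.6 = -4.08°C → T = 0.74°C
T_parcel − T_env = 0.2 − 0.74 = -0.54°C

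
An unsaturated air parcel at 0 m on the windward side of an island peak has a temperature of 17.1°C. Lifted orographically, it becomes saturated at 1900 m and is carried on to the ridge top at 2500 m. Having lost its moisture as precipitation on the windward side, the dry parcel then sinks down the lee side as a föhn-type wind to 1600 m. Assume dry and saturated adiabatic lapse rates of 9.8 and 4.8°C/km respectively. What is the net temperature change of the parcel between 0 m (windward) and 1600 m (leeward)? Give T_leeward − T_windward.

0 → 1900 m (dry, 9.8°C/km): ΔT = -9.8 × 1.9 = -18.62°C → T = -1.52°C
1900 → 2500 m (saturated, 4.8°C/km): ΔT = -4.8 × 0.6 = -2.88°C → T = -4.4°C
2500 → 1600 m (dry descent, 9.8°C/km): ΔT = +9.8 × 0.9 = +8.82°C → T = 4.42°C
Net change vs windward start: 4.42 − 17.1 = -12.68°C

-12.68°C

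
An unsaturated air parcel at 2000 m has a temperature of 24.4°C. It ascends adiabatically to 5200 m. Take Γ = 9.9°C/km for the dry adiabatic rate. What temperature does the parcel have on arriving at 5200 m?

-7.28°C

Dry adiabatic to 5200 m: -9.9 × 3.2 km = -31.68°C, so T = -7.28°C.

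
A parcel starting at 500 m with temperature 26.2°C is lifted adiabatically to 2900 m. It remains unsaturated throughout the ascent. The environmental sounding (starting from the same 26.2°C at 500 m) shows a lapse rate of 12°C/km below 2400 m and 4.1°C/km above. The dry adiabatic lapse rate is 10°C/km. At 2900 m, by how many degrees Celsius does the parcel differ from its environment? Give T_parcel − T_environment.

+0.85°C (parcel warmer than environment)

Parcel:
  Dry to 2900 m: -10 × 2.4 km = -24°C, so T = 2.2°C.
Environment:
  Environment, lower layer to 2400 m: -12 × 1.9 km = -22.8°C, so T = 3.4°C.
  Environment, upper layer to 2900 m: -4.1 × 0.5 km = -2.05°C, so T = 1.35°C.
T_parcel − T_env = 2.2 − 1.35 = +0.85°C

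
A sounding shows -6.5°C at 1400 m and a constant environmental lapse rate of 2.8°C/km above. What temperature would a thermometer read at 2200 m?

-8.74°C

From 1400 m to 2200 m (environmental): cools by 2.8 × 0.8 = 2.24°C, giving -8.74°C.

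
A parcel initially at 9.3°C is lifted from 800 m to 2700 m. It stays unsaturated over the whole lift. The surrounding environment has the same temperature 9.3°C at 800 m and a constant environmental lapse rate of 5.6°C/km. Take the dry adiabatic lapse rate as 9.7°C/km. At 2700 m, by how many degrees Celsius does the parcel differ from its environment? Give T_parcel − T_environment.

-7.79°C (parcel cooler than environment)

Parcel:
  800–2700 m, dry: Δz = 1.9 km ⇒ ΔT = -18.43°C; T = -9.13°C
Environment:
  800–2700 m, environment: Δz = 1.9 km ⇒ ΔT = -10.64°C; T = -1.34°C
T_parcel − T_env = -9.13 − (-1.34) = -7.79°C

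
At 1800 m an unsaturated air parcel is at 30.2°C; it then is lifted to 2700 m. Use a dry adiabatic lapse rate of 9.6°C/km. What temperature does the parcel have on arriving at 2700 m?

Dry adiabatic to 2700 m: -9.6 × 0.9 km = -8.64°C, so T = 21.56°C.

21.56°C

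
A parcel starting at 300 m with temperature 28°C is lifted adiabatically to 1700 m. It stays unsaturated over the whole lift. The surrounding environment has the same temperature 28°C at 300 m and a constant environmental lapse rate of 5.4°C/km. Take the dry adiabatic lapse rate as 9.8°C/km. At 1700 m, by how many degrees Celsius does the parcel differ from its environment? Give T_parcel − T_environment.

-6.16°C (parcel cooler than environment)

Parcel:
  From 300 m to 1700 m (dry): cools by 9.8 × 1.4 = 13.72°C, giving 14.28°C.
Environment:
  From 300 m to 1700 m (environment): cools by 5.4 × 1.4 = 7.56°C, giving 20.44°C.
T_parcel − T_env = 14.28 − 20.44 = -6.16°C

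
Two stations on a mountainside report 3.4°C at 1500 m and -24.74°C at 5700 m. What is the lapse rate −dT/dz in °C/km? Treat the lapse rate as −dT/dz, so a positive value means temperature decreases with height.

Γ = −ΔT/Δz = (3.4 − (-24.74)) / (5700 − 1500) m
  = 28.14°C / 4.2 km = 6.7°C/km

6.7°C/km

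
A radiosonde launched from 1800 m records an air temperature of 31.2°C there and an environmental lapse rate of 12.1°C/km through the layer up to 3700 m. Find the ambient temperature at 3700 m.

1800–3700 m, environmental: Δz = 1.9 km ⇒ ΔT = -22.99°C; T = 8.21°C

8.21°C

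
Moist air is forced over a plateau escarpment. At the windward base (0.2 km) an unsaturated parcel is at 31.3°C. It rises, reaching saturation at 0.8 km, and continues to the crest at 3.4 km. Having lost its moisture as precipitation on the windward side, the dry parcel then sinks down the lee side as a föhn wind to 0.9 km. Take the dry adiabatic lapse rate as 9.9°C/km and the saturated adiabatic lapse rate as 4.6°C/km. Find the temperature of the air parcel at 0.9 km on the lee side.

38.15°C

200 → 800 m (dry, 9.9°C/km): ΔT = -9.9 × 0.6 = -5.94°C → T = 25.36°C
800 → 3400 m (saturated, 4.6°C/km): ΔT = -4.6 × 2.6 = -11.96°C → T = 13.4°C
3400 → 900 m (dry descent, 9.9°C/km): ΔT = +9.9 × 2.5 = +24.75°C → T = 38.15°C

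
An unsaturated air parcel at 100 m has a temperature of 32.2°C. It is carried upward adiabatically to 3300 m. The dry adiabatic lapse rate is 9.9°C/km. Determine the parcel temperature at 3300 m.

0.52°C

From 100 m to 3300 m (dry adiabatic): cools by 9.9 × 3.2 = 31.68°C, giving 0.52°C.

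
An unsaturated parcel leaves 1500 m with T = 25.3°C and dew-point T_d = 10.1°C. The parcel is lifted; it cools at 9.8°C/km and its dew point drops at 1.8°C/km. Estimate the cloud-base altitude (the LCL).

3400 m

T and T_d converge at 9.8 − 1.8 = 8°C per km
Height above start = (25.3 − 10.1) / 8 = 1.9 km
LCL altitude = 1500 m + 1900 m = 3400 m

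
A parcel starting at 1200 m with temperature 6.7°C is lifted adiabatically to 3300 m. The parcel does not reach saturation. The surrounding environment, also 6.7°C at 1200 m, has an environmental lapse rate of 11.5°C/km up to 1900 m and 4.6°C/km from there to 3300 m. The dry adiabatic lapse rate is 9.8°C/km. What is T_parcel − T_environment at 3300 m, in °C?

-6.09°C (parcel cooler than environment)

Parcel:
  1200 → 3300 m (dry, 9.8°C/km): ΔT = -9.8 × 2.1 = -20.58°C → T = -13.88°C
Environment:
  1200 → 1900 m (environment, lower layer, 11.5°C/km): ΔT = -11.5 × 0.7 = -8.05°C → T = -1.35°C
  1900 → 3300 m (environment, upper layer, 4.6°C/km): ΔT = -4.6 × 1.4 = -6.44°C → T = -7.79°C
T_parcel − T_env = -13.88 − (-7.79) = -6.09°C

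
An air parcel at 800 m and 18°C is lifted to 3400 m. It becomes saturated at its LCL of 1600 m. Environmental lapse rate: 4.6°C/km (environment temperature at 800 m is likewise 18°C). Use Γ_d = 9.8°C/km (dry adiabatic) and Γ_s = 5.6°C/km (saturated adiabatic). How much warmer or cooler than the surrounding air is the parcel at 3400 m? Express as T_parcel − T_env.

-5.96°C (parcel cooler than environment)

Parcel:
  From 800 m to 1600 m (dry): cools by 9.8 × 0.8 = 7.84°C, giving 10.16°C.
  From 1600 m to 3400 m (saturated): cools by 5.6 × 1.8 = 10.08°C, giving 0.08°C.
Environment:
  From 800 m to 3400 m (environment): cools by 4.6 × 2.6 = 11.96°C, giving 6.04°C.
T_parcel − T_env = 0.08 − 6.04 = -5.96°C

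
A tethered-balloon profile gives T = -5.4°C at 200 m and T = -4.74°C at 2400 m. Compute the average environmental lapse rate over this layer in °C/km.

-0.3°C/km

Γ = −ΔT/Δz = (-5.4 − (-4.74)) / (2400 − 200) m
  = -0.66°C / 2.2 km = -0.3°C/km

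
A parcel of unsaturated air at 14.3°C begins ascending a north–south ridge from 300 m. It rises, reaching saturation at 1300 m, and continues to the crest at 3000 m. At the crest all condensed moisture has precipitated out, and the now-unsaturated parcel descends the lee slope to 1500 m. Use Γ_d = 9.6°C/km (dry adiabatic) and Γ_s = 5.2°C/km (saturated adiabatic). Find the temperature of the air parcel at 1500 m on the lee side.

10.26°C

300–1300 m, dry: Δz = 1 km ⇒ ΔT = -9.6°C; T = 4.7°C
1300–3000 m, saturated: Δz = 1.7 km ⇒ ΔT = -8.84°C; T = -4.14°C
3000–1500 m, dry descent: Δz = 1.5 km ⇒ ΔT = +14.4°C; T = 10.26°C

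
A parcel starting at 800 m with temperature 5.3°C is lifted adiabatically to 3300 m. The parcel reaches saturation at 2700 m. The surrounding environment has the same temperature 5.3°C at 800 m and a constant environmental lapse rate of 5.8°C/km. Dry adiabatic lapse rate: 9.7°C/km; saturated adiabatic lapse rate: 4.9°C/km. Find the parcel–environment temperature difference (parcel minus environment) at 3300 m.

Parcel:
  800 → 2700 m (dry, 9.7°C/km): ΔT = -9.7 × 1.9 = -18.43°C → T = -13.13°C
  2700 → 3300 m (saturated, 4.9°C/km): ΔT = -4.9 × 0.6 = -2.94°C → T = -16.07°C
Environment:
  800 → 3300 m (environment, 5.8°C/km): ΔT = -5.8 × 2.5 = -14.5°C → T = -9.2°C
T_parcel − T_env = -16.07 − (-9.2) = -6.87°C

-6.87°C (parcel cooler than environment)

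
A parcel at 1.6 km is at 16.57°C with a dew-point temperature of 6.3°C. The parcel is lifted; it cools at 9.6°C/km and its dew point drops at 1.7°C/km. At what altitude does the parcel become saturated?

T and T_d converge at 9.6 − 1.7 = 7.9°C per km
Height above start = (16.57 − 6.3) / 7.9 = 1.3 km
LCL altitude = 1600 m + 1300 m = 2900 m

2.9 km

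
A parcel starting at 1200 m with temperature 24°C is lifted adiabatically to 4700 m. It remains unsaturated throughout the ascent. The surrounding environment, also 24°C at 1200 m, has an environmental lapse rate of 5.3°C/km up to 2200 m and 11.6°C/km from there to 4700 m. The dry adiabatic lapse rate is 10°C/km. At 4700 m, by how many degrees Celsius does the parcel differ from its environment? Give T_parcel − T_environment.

Parcel:
  Dry to 4700 m: -10 × 3.5 km = -35°C, so T = -11°C.
Environment:
  Environment, lower layer to 2200 m: -5.3 × 1 km = -5.3°C, so T = 18.7°C.
  Environment, upper layer to 4700 m: -11.6 × 2.5 km = -29°C, so T = -10.3°C.
T_parcel − T_env = -11 − (-10.3) = -0.7°C

-0.7°C (parcel cooler than environment)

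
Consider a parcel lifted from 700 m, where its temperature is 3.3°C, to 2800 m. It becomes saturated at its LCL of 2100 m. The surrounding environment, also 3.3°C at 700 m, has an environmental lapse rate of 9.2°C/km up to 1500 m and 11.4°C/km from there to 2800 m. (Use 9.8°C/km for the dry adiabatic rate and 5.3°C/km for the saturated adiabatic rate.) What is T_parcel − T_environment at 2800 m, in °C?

+4.75°C (parcel warmer than environment)

Parcel:
  700–2100 m, dry: Δz = 1.4 km ⇒ ΔT = -13.72°C; T = -10.42°C
  2100–2800 m, saturated: Δz = 0.7 km ⇒ ΔT = -3.71°C; T = -14.13°C
Environment:
  700–1500 m, environment, lower layer: Δz = 0.8 km ⇒ ΔT = -7.36°C; T = -4.06°C
  1500–2800 m, environment, upper layer: Δz = 1.3 km ⇒ ΔT = -14.82°C; T = -18.88°C
T_parcel − T_env = -14.13 − (-18.88) = +4.75°C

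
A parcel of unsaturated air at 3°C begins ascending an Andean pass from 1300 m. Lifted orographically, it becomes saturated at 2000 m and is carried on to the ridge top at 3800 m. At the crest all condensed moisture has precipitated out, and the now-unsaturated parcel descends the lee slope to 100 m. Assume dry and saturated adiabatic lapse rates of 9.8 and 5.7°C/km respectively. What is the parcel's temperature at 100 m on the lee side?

Dry to 2000 m: -9.8 × 0.7 km = -6.86°C, so T = -3.86°C.
Saturated to 3800 m: -5.7 × 1.8 km = -10.26°C, so T = -14.12°C.
Dry descent to 100 m: +9.8 × 3.7 km = +36.26°C, so T = 22.14°C.

22.14°C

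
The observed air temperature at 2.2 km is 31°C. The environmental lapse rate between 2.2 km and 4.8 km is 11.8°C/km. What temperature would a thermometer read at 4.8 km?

0.32°C

From 2200 m to 4800 m (environmental): cools by 11.8 × 2.6 = 30.68°C, giving 0.32°C.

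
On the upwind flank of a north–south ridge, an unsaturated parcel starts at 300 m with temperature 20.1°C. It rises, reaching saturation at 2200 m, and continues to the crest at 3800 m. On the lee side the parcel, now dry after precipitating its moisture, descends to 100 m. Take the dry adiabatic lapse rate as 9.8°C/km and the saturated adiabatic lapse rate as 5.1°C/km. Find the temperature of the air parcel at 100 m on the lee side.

300–2200 m, dry: Δz = 1.9 km ⇒ ΔT = -18.62°C; T = 1.48°C
2200–3800 m, saturated: Δz = 1.6 km ⇒ ΔT = -8.16°C; T = -6.68°C
3800–100 m, dry descent: Δz = 3.7 km ⇒ ΔT = +36.26°C; T = 29.58°C

29.58°C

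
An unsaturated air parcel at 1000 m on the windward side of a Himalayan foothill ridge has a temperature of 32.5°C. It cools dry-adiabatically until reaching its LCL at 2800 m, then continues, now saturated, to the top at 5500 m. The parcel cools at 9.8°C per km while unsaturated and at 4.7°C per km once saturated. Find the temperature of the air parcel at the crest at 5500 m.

From 1000 m to 2800 m (dry): cools by 9.8 × 1.8 = 17.64°C, giving 14.86°C.
From 2800 m to 5500 m (saturated): cools by 4.7 × 2.7 = 12.69°C, giving 2.17°C.

2.17°C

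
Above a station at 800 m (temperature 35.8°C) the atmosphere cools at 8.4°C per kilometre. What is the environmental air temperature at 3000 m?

Environmental to 3000 m: -8.4 × 2.2 km = -18.48°C, so T = 17.32°C.

17.32°C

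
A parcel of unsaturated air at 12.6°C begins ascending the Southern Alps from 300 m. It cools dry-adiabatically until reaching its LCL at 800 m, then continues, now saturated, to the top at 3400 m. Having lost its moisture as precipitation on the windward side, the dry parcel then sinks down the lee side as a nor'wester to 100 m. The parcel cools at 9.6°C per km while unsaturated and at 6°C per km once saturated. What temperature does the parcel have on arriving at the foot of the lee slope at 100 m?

23.88°C

300 → 800 m (dry, 9.6°C/km): ΔT = -9.6 × 0.5 = -4.8°C → T = 7.8°C
800 → 3400 m (saturated, 6°C/km): ΔT = -6 × 2.6 = -15.6°C → T = -7.8°C
3400 → 100 m (dry descent, 9.6°C/km): ΔT = +9.6 × 3.3 = +31.68°C → T = 23.88°C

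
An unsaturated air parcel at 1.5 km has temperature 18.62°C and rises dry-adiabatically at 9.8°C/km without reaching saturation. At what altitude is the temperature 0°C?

3.4 km

Height above start = (18.62 − 0) / 9.8 = 1.9 km
Altitude = 1500 m + 1900 m = 3400 m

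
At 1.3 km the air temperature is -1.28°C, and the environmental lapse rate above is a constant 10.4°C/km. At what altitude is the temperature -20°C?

3.1 km

Height above start = (-1.28 − (-20)) / 10.4 = 1.8 km
Altitude = 1300 m + 1800 m = 3100 m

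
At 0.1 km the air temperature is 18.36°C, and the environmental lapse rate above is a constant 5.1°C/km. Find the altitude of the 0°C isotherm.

3.7 km

Height above start = (18.36 − 0) / 5.1 = 3.6 km
Altitude = 100 m + 3600 m = 3700 m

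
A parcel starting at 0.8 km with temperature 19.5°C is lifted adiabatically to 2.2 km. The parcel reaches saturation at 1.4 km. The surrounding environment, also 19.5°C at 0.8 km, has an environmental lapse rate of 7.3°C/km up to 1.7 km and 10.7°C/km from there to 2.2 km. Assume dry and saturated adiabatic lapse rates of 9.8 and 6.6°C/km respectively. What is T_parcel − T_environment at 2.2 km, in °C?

Parcel:
  Dry to 1400 m: -9.8 × 0.6 km = -5.88°C, so T = 13.62°C.
  Saturated to 2200 m: -6.6 × 0.8 km = -5.28°C, so T = 8.34°C.
Environment:
  Environment, lower layer to 1700 m: -7.3 × 0.9 km = -6.57°C, so T = 12.93°C.
  Environment, upper layer to 2200 m: -10.7 × 0.5 km = -5.35°C, so T = 7.58°C.
T_parcel − T_env = 8.34 − 7.58 = +0.76°C

+0.76°C (parcel warmer than environment)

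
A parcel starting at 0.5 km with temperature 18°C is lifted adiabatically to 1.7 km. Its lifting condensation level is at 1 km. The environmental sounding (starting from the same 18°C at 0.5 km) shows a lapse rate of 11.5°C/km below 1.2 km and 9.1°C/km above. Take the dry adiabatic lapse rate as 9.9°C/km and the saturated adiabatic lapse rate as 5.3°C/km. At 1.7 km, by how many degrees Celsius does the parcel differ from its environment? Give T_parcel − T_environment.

Parcel:
  Dry to 1000 m: -9.9 × 0.5 km = -4.95°C, so T = 13.05°C.
  Saturated to 1700 m: -5.3 × 0.7 km = -3.71°C, so T = 9.34°C.
Environment:
  Environment, lower layer to 1200 m: -11.5 × 0.7 km = -8.05°C, so T = 9.95°C.
  Environment, upper layer to 1700 m: -9.1 × 0.5 km = -4.55°C, so T = 5.4°C.
T_parcel − T_env = 9.34 − 5.4 = +3.94°C

+3.94°C (parcel warmer than environment)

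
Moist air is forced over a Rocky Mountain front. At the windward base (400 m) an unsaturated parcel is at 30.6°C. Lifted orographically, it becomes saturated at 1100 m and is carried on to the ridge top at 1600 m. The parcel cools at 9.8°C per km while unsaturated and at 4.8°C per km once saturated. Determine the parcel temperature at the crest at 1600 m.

From 400 m to 1100 m (dry): cools by 9.8 × 0.7 = 6.86°C, giving 23.74°C.
From 1100 m to 1600 m (saturated): cools by 4.8 × 0.5 = 2.4°C, giving 21.34°C.

21.34°C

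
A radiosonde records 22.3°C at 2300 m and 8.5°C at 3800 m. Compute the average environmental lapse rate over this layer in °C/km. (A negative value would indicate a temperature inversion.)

9.2°C/km

Γ = −ΔT/Δz = (22.3 − 8.5) / (3800 − 2300) m
  = 13.8°C / 1.5 km = 9.2°C/km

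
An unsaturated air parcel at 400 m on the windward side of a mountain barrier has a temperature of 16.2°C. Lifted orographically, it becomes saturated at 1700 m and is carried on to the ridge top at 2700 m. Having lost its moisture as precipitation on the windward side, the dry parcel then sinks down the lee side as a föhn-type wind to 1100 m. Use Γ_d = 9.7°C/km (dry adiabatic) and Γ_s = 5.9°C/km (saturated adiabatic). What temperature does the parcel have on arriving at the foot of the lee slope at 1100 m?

400 → 1700 m (dry, 9.7°C/km): ΔT = -9.7 × 1.3 = -12.61°C → T = 3.59°C
1700 → 2700 m (saturated, 5.9°C/km): ΔT = -5.9 × 1 = -5.9°C → T = -2.31°C
2700 → 1100 m (dry descent, 9.7°C/km): ΔT = +9.7 × 1.6 = +15.52°C → T = 13.21°C

13.21°C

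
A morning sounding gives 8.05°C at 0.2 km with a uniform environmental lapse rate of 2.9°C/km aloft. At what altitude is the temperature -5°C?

Height above start = (8.05 − (-5)) / 2.9 = 4.5 km
Altitude = 200 m + 4500 m = 4700 m

4.7 km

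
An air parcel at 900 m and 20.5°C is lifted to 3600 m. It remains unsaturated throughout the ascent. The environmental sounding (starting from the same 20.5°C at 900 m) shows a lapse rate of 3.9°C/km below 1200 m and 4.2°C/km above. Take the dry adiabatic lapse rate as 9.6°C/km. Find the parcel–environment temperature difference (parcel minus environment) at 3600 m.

-14.67°C (parcel cooler than environment)

Parcel:
  Dry to 3600 m: -9.6 × 2.7 km = -25.92°C, so T = -5.42°C.
Environment:
  Environment, lower layer to 1200 m: -3.9 × 0.3 km = -1.17°C, so T = 19.33°C.
  Environment, upper layer to 3600 m: -4.2 × 2.4 km = -10.08°C, so T = 9.25°C.
T_parcel − T_env = -5.42 − 9.25 = -14.67°C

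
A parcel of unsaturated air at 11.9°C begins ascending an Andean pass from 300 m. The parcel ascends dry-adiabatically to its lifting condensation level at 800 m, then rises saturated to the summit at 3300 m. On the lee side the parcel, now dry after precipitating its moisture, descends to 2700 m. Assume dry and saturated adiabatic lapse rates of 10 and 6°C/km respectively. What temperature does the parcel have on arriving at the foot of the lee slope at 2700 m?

300–800 m, dry: Δz = 0.5 km ⇒ ΔT = -5°C; T = 6.9°C
800–3300 m, saturated: Δz = 2.5 km ⇒ ΔT = -15°C; T = -8.1°C
3300–2700 m, dry descent: Δz = 0.6 km ⇒ ΔT = +6°C; T = -2.1°C

-2.1°C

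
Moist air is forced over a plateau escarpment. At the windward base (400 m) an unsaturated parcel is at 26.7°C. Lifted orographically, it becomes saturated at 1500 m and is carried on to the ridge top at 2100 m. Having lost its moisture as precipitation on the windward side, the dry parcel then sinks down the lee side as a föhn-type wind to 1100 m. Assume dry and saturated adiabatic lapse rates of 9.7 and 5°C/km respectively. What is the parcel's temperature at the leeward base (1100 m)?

400 → 1500 m (dry, 9.7°C/km): ΔT = -9.7 × 1.1 = -10.67°C → T = 16.03°C
1500 → 2100 m (saturated, 5°C/km): ΔT = -5 × 0.6 = -3°C → T = 13.03°C
2100 → 1100 m (dry descent, 9.7°C/km): ΔT = +9.7 × 1 = +9.7°C → T = 22.73°C

22.73°C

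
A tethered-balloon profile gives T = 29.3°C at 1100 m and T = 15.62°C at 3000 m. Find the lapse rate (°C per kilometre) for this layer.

7.2°C/km

Γ = −ΔT/Δz = (29.3 − 15.62) / (3000 − 1100) m
  = 13.68°C / 1.9 km = 7.2°C/km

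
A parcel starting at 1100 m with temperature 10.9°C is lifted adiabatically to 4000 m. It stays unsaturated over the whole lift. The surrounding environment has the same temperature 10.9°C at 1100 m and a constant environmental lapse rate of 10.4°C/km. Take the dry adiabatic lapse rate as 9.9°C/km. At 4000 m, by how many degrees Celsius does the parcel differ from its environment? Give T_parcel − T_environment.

Parcel:
  1100–4000 m, dry: Δz = 2.9 km ⇒ ΔT = -28.71°C; T = -17.81°C
Environment:
  1100–4000 m, environment: Δz = 2.9 km ⇒ ΔT = -30.16°C; T = -19.26°C
T_parcel − T_env = -17.81 − (-19.26) = +1.45°C

+1.45°C (parcel warmer than environment)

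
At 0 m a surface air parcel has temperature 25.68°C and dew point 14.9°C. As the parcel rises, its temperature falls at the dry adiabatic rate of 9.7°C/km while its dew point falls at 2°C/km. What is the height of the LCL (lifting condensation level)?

1400 m

T and T_d converge at 9.7 − 2 = 7.7°C per km
Height above start = (25.68 − 14.9) / 7.7 = 1.4 km
LCL altitude = 0 m + 1400 m = 1400 m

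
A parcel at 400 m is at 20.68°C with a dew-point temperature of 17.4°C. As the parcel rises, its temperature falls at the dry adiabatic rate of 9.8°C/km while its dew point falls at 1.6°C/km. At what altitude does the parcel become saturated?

T and T_d converge at 9.8 − 1.6 = 8.2°C per km
Height above start = (20.68 − 17.4) / 8.2 = 0.4 km
LCL altitude = 400 m + 400 m = 800 m

800 m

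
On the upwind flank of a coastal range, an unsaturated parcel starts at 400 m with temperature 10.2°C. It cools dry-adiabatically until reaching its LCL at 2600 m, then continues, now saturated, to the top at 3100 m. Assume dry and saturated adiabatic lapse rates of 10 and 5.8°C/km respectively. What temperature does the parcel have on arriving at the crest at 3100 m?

-14.7°C

From 400 m to 2600 m (dry): cools by 10 × 2.2 = 22°C, giving -11.8°C.
From 2600 m to 3100 m (saturated): cools by 5.8 × 0.5 = 2.9°C, giving -14.7°C.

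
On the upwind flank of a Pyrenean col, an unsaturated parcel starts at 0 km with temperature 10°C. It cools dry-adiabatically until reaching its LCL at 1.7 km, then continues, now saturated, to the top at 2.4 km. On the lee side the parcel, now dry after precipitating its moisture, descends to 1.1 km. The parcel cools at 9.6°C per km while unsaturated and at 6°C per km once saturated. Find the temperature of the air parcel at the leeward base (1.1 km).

0 → 1700 m (dry, 9.6°C/km): ΔT = -9.6 × 1.7 = -16.32°C → T = -6.32°C
1700 → 2400 m (saturated, 6°C/km): ΔT = -6 × 0.7 = -4.2°C → T = -10.52°C
2400 → 1100 m (dry descent, 9.6°C/km): ΔT = +9.6 × 1.3 = +12.48°C → T = 1.96°C

1.96°C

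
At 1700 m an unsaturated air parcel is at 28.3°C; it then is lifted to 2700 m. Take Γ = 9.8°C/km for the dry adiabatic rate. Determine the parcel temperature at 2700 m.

18.5°C

From 1700 m to 2700 m (dry adiabatic): cools by 9.8 × 1 = 9.8°C, giving 18.5°C.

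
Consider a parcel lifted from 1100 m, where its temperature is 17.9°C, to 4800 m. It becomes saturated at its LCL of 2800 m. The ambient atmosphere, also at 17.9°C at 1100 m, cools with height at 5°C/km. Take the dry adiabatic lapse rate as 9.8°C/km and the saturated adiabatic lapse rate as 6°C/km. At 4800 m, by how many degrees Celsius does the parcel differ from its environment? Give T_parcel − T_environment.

-10.16°C (parcel cooler than environment)

Parcel:
  1100 → 2800 m (dry, 9.8°C/km): ΔT = -9.8 × 1.7 = -16.66°C → T = 1.24°C
  2800 → 4800 m (saturated, 6°C/km): ΔT = -6 × 2 = -12°C → T = -10.76°C
Environment:
  1100 → 4800 m (environment, 5°C/km): ΔT = -5 × 3.7 = -18.5°C → T = -0.6°C
T_parcel − T_env = -10.76 − (-0.6) = -10.16°C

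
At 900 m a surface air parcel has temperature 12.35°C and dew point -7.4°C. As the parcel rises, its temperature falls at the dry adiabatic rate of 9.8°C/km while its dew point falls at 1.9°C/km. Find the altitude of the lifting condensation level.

T and T_d converge at 9.8 − 1.9 = 7.9°C per km
Height above start = (12.35 − (-7.4)) / 7.9 = 2.5 km
LCL altitude = 900 m + 2500 m = 3400 m

3400 m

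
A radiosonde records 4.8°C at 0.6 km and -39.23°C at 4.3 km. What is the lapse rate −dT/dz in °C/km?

11.9°C/km

Γ = −ΔT/Δz = (4.8 − (-39.23)) / (4300 − 600) m
  = 44.03°C / 3.7 km = 11.9°C/km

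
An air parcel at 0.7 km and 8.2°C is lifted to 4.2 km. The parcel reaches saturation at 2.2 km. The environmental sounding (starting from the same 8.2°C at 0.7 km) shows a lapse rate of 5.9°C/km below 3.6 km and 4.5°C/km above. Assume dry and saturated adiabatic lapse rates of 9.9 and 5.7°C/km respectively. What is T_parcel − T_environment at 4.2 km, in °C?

Parcel:
  700–2200 m, dry: Δz = 1.5 km ⇒ ΔT = -14.85°C; T = -6.65°C
  2200–4200 m, saturated: Δz = 2 km ⇒ ΔT = -11.4°C; T = -18.05°C
Environment:
  700–3600 m, environment, lower layer: Δz = 2.9 km ⇒ ΔT = -17.11°C; T = -8.91°C
  3600–4200 m, environment, upper layer: Δz = 0.6 km ⇒ ΔT = -2.7°C; T = -11.61°C
T_parcel − T_env = -18.05 − (-11.61) = -6.44°C

-6.44°C (parcel cooler than environment)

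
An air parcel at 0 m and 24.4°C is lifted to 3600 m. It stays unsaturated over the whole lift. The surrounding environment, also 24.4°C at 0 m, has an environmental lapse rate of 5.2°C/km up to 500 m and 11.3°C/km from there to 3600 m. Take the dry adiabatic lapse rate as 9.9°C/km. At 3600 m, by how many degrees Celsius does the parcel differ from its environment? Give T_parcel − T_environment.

Parcel:
  0 → 3600 m (dry, 9.9°C/km): ΔT = -9.9 × 3.6 = -35.64°C → T = -11.24°C
Environment:
  0 → 500 m (environment, lower layer, 5.2°C/km): ΔT = -5.2 × 0.5 = -2.6°C → T = 21.8°C
  500 → 3600 m (environment, upper layer, 11.3°C/km): ΔT = -11.3 × 3.1 = -35.03°C → T = -13.23°C
T_parcel − T_env = -11.24 − (-13.23) = +1.99°C

+1.99°C (parcel warmer than environment)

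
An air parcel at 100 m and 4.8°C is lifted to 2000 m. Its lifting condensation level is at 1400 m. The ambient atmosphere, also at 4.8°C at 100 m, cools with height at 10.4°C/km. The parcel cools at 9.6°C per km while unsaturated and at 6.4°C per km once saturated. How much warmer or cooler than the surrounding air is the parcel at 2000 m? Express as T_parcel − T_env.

+3.44°C (parcel warmer than environment)

Parcel:
  100 → 1400 m (dry, 9.6°C/km): ΔT = -9.6 × 1.3 = -12.48°C → T = -7.68°C
  1400 → 2000 m (saturated, 6.4°C/km): ΔT = -6.4 × 0.6 = -3.84°C → T = -11.52°C
Environment:
  100 → 2000 m (environment, 10.4°C/km): ΔT = -10.4 × 1.9 = -19.76°C → T = -14.96°C
T_parcel − T_env = -11.52 − (-14.96) = +3.44°C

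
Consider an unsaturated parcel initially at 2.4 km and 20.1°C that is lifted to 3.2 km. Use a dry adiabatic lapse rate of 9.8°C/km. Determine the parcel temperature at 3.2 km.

2400–3200 m, dry adiabatic: Δz = 0.8 km ⇒ ΔT = -7.84°C; T = 12.26°C

12.26°C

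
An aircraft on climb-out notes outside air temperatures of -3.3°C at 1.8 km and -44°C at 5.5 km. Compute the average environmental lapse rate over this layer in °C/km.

11°C/km

Γ = −ΔT/Δz = (-3.3 − (-44)) / (5500 − 1800) m
  = 40.7°C / 3.7 km = 11°C/km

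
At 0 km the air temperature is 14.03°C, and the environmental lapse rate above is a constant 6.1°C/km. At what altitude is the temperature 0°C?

Height above start = (14.03 − 0) / 6.1 = 2.3 km
Altitude = 0 m + 2300 m = 2300 m

2.3 km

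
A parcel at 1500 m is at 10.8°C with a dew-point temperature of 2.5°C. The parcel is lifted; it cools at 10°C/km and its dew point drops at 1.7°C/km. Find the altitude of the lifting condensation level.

T and T_d converge at 10 − 1.7 = 8.3°C per km
Height above start = (10.8 − 2.5) / 8.3 = 1 km
LCL altitude = 1500 m + 1000 m = 2500 m

2500 m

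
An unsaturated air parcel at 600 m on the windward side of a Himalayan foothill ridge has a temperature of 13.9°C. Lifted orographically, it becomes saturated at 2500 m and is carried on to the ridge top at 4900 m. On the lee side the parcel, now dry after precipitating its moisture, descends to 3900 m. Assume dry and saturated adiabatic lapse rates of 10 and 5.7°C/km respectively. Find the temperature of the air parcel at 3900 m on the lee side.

Dry to 2500 m: -10 × 1.9 km = -19°C, so T = -5.1°C.
Saturated to 4900 m: -5.7 × 2.4 km = -13.68°C, so T = -18.78°C.
Dry descent to 3900 m: +10 × 1 km = +10°C, so T = -8.78°C.

-8.78°C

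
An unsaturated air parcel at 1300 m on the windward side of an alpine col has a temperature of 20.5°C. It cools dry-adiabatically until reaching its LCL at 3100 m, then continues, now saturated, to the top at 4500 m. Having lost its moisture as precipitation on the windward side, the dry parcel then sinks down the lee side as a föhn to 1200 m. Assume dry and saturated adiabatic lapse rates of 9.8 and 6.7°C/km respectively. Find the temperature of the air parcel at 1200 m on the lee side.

25.82°C

1300 → 3100 m (dry, 9.8°C/km): ΔT = -9.8 × 1.8 = -17.64°C → T = 2.86°C
3100 → 4500 m (saturated, 6.7°C/km): ΔT = -6.7 × 1.4 = -9.38°C → T = -6.52°C
4500 → 1200 m (dry descent, 9.8°C/km): ΔT = +9.8 × 3.3 = +32.34°C → T = 25.82°C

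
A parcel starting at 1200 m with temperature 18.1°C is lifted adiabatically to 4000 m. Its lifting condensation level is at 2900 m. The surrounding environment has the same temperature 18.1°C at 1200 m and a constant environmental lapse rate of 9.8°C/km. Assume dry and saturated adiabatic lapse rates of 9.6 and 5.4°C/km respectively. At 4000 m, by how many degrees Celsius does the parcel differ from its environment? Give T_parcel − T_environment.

+5.18°C (parcel warmer than environment)

Parcel:
  1200–2900 m, dry: Δz = 1.7 km ⇒ ΔT = -16.32°C; T = 1.78°C
  2900–4000 m, saturated: Δz = 1.1 km ⇒ ΔT = -5.94°C; T = -4.16°C
Environment:
  1200–4000 m, environment: Δz = 2.8 km ⇒ ΔT = -27.44°C; T = -9.34°C
T_parcel − T_env = -4.16 − (-9.34) = +5.18°C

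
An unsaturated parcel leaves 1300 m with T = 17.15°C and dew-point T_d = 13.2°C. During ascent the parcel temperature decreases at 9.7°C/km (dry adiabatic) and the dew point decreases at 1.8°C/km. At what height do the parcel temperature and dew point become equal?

1800 m

T and T_d converge at 9.7 − 1.8 = 7.9°C per km
Height above start = (17.15 − 13.2) / 7.9 = 0.5 km
LCL altitude = 1300 m + 500 m = 1800 m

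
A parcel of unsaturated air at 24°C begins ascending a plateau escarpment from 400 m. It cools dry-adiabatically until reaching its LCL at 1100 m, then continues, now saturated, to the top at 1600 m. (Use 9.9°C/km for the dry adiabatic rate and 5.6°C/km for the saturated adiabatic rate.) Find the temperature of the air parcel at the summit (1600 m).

400 → 1100 m (dry, 9.9°C/km): ΔT = -9.9 × 0.7 = -6.93°C → T = 17.07°C
1100 → 1600 m (saturated, 5.6°C/km): ΔT = -5.6 × 0.5 = -2.8°C → T = 14.27°C

14.27°C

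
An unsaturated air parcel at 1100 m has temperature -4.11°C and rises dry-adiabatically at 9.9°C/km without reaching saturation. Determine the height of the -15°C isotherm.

2200 m

Height above start = (-4.11 − (-15)) / 9.9 = 1.1 km
Altitude = 1100 m + 1100 m = 2200 m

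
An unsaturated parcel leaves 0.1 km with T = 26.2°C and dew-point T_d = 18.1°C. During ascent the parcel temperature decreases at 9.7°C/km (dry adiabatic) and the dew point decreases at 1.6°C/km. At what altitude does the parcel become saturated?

1.1 km

T and T_d converge at 9.7 − 1.6 = 8.1°C per km
Height above start = (26.2 − 18.1) / 8.1 = 1 km
LCL altitude = 100 m + 1000 m = 1100 m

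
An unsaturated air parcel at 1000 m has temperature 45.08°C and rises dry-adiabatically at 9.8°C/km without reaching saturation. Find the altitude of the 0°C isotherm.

5600 m

Height above start = (45.08 − 0) / 9.8 = 4.6 km
Altitude = 1000 m + 4600 m = 5600 m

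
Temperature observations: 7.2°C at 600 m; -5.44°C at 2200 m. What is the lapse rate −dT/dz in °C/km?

7.9°C/km

Γ = −ΔT/Δz = (7.2 − (-5.44)) / (2200 − 600) m
  = 12.64°C / 1.6 km = 7.9°C/km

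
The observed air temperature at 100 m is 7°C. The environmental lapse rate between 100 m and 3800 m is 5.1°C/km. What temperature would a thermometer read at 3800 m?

100 → 3800 m (environmental, 5.1°C/km): ΔT = -5.1 × 3.7 = -18.87°C → T = -11.87°C

-11.87°C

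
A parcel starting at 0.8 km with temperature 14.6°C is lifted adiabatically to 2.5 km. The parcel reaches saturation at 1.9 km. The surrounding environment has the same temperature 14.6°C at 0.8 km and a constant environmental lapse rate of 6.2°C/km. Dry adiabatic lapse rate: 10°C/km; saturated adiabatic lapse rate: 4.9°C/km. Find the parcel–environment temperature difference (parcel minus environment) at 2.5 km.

Parcel:
  Dry to 1900 m: -10 × 1.1 km = -11°C, so T = 3.6°C.
  Saturated to 2500 m: -4.9 × 0.6 km = -2.94°C, so T = 0.66°C.
Environment:
  Environment to 2500 m: -6.2 × 1.7 km = -10.54°C, so T = 4.06°C.
T_parcel − T_env = 0.66 − 4.06 = -3.4°C

-3.4°C (parcel cooler than environment)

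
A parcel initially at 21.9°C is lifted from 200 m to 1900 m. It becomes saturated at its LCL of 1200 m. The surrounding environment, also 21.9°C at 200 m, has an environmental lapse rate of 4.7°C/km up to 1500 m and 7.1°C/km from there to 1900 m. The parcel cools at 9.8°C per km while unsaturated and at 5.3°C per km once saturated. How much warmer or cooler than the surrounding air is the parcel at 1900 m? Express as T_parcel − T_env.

Parcel:
  Dry to 1200 m: -9.8 × 1 km = -9.8°C, so T = 12.1°C.
  Saturated to 1900 m: -5.3 × 0.7 km = -3.71°C, so T = 8.39°C.
Environment:
  Environment, lower layer to 1500 m: -4.7 × 1.3 km = -6.11°C, so T = 15.79°C.
  Environment, upper layer to 1900 m: -7.1 × 0.4 km = -2.84°C, so T = 12.95°C.
T_parcel − T_env = 8.39 − 12.95 = -4.56°C

-4.56°C (parcel cooler than environment)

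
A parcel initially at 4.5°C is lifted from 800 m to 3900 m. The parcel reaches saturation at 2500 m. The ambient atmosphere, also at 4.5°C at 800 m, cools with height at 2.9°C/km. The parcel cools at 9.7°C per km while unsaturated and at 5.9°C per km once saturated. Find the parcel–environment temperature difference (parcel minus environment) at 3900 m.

-15.76°C (parcel cooler than environment)

Parcel:
  800–2500 m, dry: Δz = 1.7 km ⇒ ΔT = -16.49°C; T = -11.99°C
  2500–3900 m, saturated: Δz = 1.4 km ⇒ ΔT = -8.26°C; T = -20.25°C
Environment:
  800–3900 m, environment: Δz = 3.1 km ⇒ ΔT = -8.99°C; T = -4.49°C
T_parcel − T_env = -20.25 − (-4.49) = -15.76°C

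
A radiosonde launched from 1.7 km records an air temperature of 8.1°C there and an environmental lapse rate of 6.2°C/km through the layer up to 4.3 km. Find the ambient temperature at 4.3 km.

1700–4300 m, environmental: Δz = 2.6 km ⇒ ΔT = -16.12°C; T = -8.02°C

-8.02°C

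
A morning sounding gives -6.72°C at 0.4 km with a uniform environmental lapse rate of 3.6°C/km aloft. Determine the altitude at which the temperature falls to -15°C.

Height above start = (-6.72 − (-15)) / 3.6 = 2.3 km
Altitude = 400 m + 2300 m = 2700 m

2.7 km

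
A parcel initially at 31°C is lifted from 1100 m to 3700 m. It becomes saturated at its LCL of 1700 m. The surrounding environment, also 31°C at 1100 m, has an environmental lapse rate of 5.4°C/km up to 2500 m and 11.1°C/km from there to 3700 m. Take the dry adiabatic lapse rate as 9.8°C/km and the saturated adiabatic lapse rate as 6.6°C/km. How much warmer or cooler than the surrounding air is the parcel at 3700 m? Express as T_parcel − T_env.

+1.8°C (parcel warmer than environment)

Parcel:
  1100 → 1700 m (dry, 9.8°C/km): ΔT = -9.8 × 0.6 = -5.88°C → T = 25.12°C
  1700 → 3700 m (saturated, 6.6°C/km): ΔT = -6.6 × 2 = -13.2°C → T = 11.92°C
Environment:
  1100 → 2500 m (environment, lower layer, 5.4°C/km): ΔT = -5.4 × 1.4 = -7.56°C → T = 23.44°C
  2500 → 3700 m (environment, upper layer, 11.1°C/km): ΔT = -11.1 × 1.2 = -13.32°C → T = 10.12°C
T_parcel − T_env = 11.92 − 10.12 = +1.8°C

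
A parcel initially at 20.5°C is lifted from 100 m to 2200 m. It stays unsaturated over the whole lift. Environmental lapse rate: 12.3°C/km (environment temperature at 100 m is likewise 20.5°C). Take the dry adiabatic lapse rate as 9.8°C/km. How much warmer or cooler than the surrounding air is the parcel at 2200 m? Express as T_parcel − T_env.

Parcel:
  Dry to 2200 m: -9.8 × 2.1 km = -20.58°C, so T = -0.08°C.
Environment:
  Environment to 2200 m: -12.3 × 2.1 km = -25.83°C, so T = -5.33°C.
T_parcel − T_env = -0.08 − (-5.33) = +5.25°C

+5.25°C (parcel warmer than environment)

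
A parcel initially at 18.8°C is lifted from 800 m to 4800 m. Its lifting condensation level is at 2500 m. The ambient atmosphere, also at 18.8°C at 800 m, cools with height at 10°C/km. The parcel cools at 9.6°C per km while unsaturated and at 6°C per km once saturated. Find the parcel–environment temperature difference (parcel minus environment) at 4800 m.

Parcel:
  Dry to 2500 m: -9.6 × 1.7 km = -16.32°C, so T = 2.48°C.
  Saturated to 4800 m: -6 × 2.3 km = -13.8°C, so T = -11.32°C.
Environment:
  Environment to 4800 m: -10 × 4 km = -40°C, so T = -21.2°C.
T_parcel − T_env = -11.32 − (-21.2) = +9.88°C

+9.88°C (parcel warmer than environment)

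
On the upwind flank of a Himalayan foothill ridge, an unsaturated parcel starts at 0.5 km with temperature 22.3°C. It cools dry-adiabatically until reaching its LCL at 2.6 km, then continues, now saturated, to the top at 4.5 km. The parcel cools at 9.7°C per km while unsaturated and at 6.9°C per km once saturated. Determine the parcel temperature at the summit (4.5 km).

-11.18°C

500 → 2600 m (dry, 9.7°C/km): ΔT = -9.7 × 2.1 = -20.37°C → T = 1.93°C
2600 → 4500 m (saturated, 6.9°C/km): ΔT = -6.9 × 1.9 = -13.11°C → T = -11.18°C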